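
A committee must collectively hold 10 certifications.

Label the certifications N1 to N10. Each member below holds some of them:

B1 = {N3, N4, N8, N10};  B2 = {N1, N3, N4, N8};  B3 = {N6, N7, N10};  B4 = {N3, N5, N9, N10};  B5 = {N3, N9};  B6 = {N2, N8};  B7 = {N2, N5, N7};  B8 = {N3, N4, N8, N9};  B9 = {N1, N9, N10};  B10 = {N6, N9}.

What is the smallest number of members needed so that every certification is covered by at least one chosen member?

4

B2 and B3 and B4 and B6 together: B2 ∪ B3 ∪ B4 ∪ B6 = {N1, N2, N3, N4, N5, N6, N7, N8, N9, N10} — every certification is covered.
No 3 of the 10 members cover everything (all 120 combinations miss at least one certification), so 4 is optimal.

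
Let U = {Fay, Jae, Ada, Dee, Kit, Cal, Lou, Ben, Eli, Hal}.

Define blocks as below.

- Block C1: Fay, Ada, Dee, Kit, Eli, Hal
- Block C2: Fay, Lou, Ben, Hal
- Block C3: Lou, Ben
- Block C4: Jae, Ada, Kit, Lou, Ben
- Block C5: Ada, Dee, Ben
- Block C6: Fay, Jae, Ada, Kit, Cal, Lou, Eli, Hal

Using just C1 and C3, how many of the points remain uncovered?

Union of C1, C3 = {Fay, Ada, Dee, Kit, Lou, Ben, Eli, Hal}.
Not covered: Jae, Cal — 2 points.

2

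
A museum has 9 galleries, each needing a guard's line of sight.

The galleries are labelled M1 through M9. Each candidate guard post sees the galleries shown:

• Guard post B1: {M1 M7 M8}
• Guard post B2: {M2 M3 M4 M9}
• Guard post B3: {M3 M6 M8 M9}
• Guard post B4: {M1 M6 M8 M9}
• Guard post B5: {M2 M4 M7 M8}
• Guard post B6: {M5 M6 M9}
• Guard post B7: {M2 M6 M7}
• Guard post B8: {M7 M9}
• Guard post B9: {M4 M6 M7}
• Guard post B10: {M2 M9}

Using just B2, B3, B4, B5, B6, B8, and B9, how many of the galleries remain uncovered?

Union of B2, B3, B4, B5, B6, B8, B9 = {M1, M2, M3, M4, M5, M6, M7, M8, M9} — that's every gallery, so 0 are uncovered.

0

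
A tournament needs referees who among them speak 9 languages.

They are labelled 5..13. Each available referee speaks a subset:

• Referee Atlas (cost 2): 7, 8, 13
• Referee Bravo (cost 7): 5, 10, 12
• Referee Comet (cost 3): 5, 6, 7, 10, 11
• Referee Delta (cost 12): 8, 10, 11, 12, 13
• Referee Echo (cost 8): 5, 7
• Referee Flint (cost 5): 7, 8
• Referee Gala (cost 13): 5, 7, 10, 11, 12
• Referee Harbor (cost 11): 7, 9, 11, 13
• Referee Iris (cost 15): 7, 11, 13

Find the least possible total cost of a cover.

23

Atlas, Bravo, Comet, Harbor together cover every language (Atlas ∪ Bravo ∪ Comet ∪ Harbor = {5, 6, 7, 8, 9, 10, 11, 12, 13}); total cost 2 + 7 + 3 + 11 = 23.
No covering selection has total cost below 23.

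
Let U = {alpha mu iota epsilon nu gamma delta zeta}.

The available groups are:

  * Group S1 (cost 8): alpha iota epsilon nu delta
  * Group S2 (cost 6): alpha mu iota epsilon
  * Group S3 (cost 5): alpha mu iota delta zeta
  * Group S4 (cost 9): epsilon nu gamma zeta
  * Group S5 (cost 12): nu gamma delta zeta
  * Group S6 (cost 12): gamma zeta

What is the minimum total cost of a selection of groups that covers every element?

14

S3, S4 together cover every element (S3 ∪ S4 = {alpha, mu, iota, epsilon, nu, gamma, delta, zeta}); total cost 5 + 9 = 14.
No covering selection has total cost below 14.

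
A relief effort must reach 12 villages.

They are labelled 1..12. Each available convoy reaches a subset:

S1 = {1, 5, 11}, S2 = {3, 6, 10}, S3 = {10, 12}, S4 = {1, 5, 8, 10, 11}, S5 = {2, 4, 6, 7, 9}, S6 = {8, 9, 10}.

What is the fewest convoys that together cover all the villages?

4

Take {S2, S3, S4, S5}. Their union is {1, 2, 3, 4, 5, 6, 7, 8, 9, 10, 11, 12}, which is all 12 villages.
Only S2 contains 3, so S2 is forced; the remaining 9 villages need at least 3 more convoys (each remaining convoy adds at most 4) — so at least 4 convoys are needed, and 4 is optimal.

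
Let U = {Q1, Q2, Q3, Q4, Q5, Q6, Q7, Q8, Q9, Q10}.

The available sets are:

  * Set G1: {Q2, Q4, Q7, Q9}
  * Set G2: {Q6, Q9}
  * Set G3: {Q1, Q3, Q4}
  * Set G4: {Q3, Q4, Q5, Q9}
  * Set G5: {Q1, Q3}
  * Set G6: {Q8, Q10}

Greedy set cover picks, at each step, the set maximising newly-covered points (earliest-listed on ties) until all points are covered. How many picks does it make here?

5

Greedy: pick G1 (covers 4 new) → pick G3 (covers 2 new) → pick G6 (covers 2 new) → pick G2 (covers 1 new) → pick G4 (covers 1 new). Total picks: 5.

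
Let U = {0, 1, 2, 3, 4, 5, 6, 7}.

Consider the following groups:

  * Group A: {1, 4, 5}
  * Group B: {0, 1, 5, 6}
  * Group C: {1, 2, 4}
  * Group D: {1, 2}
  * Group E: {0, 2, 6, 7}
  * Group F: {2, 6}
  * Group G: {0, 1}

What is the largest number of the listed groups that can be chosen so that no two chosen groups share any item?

2

A, F are pairwise disjoint (A={1,4,5}; F={2,6}).
Every remaining group overlaps one of these, and no 3 of the listed groups are pairwise disjoint, so 2 is the maximum.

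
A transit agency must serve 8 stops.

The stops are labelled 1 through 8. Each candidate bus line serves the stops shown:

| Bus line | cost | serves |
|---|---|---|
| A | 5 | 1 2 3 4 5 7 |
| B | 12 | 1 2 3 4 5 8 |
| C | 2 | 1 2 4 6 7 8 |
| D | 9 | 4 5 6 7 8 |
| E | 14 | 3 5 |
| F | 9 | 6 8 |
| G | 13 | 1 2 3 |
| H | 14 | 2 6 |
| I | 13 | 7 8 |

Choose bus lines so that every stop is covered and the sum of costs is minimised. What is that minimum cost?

7

A, C together cover every stop (A ∪ C = {1, 2, 3, 4, 5, 6, 7, 8}); total cost 5 + 2 = 7.
No covering selection has total cost below 7.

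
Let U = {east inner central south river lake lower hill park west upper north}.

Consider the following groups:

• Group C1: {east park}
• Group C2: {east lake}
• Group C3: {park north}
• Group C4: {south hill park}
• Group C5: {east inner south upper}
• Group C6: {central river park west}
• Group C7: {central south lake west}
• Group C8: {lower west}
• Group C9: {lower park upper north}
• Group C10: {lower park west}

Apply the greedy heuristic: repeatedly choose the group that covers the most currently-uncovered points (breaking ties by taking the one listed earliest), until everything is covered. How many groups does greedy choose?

5

Greedy: pick C5 (covers 4 new) → pick C6 (covers 4 new) → pick C9 (covers 2 new) → pick C2 (covers 1 new) → pick C4 (covers 1 new). Total picks: 5.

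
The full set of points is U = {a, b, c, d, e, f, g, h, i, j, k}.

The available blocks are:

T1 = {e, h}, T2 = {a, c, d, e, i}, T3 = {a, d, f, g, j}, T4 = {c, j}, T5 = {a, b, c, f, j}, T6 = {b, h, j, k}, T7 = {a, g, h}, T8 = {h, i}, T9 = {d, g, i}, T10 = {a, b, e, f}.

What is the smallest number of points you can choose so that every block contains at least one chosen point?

Take T = {e, g, h, j}. Each listed block contains at least one of these, so T is a hitting set of size 4.
No choice of 3 points meets every block, so 4 is the minimum.

4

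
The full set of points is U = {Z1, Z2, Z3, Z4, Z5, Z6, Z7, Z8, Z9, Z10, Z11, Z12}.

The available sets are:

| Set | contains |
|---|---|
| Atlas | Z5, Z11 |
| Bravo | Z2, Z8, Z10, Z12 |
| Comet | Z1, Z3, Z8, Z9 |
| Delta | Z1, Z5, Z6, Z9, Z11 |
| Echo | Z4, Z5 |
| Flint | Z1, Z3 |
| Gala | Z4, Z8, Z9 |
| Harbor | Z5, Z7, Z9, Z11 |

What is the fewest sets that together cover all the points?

5

Bravo, Comet, Delta, Gala, and Harbor cover everything between them: the union {Z1, Z2, Z3, Z4, Z5, Z6, Z7, Z8, Z9, Z10, Z11, Z12} is all of U.
No 4 of the 8 sets cover everything (all 70 combinations miss at least one point), so 5 is optimal.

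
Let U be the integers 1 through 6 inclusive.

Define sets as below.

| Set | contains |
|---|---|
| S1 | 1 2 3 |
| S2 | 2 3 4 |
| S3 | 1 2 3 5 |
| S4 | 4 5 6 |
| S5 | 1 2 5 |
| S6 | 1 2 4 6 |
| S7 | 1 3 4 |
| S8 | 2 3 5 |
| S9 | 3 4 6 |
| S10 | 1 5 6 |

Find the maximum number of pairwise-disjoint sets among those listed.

2

S5, S9 are pairwise disjoint (S5={1,2,5}; S9={3,4,6}).
Every remaining set overlaps one of these, and no 3 of the listed sets are pairwise disjoint, so 2 is the maximum.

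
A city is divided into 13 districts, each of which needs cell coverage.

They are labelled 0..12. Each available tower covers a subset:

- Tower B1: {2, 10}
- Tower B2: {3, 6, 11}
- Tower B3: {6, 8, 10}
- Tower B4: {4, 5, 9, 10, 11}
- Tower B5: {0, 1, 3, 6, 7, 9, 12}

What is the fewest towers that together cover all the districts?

4

Take {B1, B3, B4, B5}. Their union is {0, 1, 2, 3, 4, 5, 6, 7, 8, 9, 10, 11, 12}, which is all 13 districts.
No 3 of the 5 towers cover everything (all 10 combinations miss at least one district), so 4 is optimal.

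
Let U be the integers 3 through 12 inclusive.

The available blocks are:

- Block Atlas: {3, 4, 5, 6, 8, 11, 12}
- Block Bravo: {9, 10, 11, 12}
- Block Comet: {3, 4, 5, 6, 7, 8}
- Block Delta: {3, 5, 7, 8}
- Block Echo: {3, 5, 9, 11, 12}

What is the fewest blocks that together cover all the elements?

2

Bravo and Comet cover everything between them: the union {3, 4, 5, 6, 7, 8, 9, 10, 11, 12} is all of U.
No single block has all 10 elements (the largest, Atlas, has 7), so 2 is optimal.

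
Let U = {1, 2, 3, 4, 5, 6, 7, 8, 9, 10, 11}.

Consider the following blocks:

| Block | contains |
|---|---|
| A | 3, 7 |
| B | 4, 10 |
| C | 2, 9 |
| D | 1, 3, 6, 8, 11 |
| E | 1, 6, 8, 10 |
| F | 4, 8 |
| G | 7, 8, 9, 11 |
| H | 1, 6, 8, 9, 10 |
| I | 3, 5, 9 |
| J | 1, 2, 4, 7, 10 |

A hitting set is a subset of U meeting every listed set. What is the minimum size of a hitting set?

The 4 points {1, 4, 7, 9} hit every block.
No choice of 3 points meets every block, so 4 is the minimum.

4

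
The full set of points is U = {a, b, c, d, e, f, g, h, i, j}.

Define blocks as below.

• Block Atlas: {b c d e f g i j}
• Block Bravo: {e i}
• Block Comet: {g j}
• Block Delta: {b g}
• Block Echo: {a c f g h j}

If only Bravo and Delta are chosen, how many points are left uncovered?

Union of Bravo, Delta = {b, e, g, i}.
Not covered: a, c, d, f, h, j — 6 points.

6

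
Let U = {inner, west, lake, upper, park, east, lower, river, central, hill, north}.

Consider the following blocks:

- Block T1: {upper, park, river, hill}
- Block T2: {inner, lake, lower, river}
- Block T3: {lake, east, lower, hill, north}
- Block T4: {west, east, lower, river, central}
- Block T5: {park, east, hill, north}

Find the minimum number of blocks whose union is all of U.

T1 and T2 and T3 and T4 together: T1 ∪ T2 ∪ T3 ∪ T4 = {inner, west, lake, upper, park, east, lower, river, central, hill, north} — every item is covered.
No 3 of the 5 blocks cover everything (all 10 combinations miss at least one item), so 4 is optimal.

4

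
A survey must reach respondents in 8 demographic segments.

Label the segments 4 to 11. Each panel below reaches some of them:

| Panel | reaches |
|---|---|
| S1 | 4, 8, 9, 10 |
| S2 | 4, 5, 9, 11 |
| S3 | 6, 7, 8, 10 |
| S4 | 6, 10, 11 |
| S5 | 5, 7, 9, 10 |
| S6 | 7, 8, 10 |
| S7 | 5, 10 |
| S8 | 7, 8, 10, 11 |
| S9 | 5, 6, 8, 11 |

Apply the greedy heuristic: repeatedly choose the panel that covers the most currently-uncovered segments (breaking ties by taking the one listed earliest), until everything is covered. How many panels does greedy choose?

Greedy: pick S1 (covers 4 new) → pick S9 (covers 3 new) → pick S3 (covers 1 new). Total picks: 3.
(The true minimum cover uses only 2 panels, so greedy is not optimal here.)

3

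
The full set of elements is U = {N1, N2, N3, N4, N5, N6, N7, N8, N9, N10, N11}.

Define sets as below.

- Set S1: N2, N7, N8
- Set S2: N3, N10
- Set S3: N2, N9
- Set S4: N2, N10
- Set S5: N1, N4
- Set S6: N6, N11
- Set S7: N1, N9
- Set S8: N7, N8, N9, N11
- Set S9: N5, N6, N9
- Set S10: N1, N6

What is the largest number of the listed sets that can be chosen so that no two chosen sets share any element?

S1, S2, S6, S7 are pairwise disjoint (S1={N2,N7,N8}; S2={N3,N10}; S6={N6,N11}; S7={N1,N9}).
Every remaining set overlaps one of these, and no 5 of the listed sets are pairwise disjoint, so 4 is the maximum.

4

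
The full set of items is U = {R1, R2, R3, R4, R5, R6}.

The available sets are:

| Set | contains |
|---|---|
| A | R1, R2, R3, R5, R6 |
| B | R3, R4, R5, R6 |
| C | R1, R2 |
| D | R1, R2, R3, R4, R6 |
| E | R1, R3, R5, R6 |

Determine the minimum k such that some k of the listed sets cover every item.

Take {B, D}. Their union is {R1, R2, R3, R4, R5, R6}, which is all 6 items.
No single set has all 6 items (the largest, A, has 5), so 2 is optimal.

2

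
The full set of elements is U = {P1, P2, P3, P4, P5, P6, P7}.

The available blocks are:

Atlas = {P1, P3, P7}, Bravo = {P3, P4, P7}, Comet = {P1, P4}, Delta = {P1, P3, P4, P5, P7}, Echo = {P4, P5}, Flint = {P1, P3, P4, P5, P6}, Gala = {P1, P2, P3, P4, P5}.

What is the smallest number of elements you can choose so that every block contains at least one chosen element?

The 2 elements {P1, P4} hit every block.
The blocks Atlas, Echo are pairwise disjoint, so any hitting set needs a separate element for each — at least 2. Hence 2 is optimal.

2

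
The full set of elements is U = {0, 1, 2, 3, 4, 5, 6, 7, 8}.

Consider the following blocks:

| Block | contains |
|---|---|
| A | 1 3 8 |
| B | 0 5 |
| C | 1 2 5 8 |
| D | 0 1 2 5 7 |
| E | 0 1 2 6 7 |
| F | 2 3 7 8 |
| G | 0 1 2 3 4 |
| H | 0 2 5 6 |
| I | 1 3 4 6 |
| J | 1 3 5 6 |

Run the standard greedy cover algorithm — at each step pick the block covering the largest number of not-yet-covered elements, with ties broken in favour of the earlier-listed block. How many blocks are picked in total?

Greedy: pick D (covers 5 new) → pick I (covers 3 new) → pick A (covers 1 new). Total picks: 3.

3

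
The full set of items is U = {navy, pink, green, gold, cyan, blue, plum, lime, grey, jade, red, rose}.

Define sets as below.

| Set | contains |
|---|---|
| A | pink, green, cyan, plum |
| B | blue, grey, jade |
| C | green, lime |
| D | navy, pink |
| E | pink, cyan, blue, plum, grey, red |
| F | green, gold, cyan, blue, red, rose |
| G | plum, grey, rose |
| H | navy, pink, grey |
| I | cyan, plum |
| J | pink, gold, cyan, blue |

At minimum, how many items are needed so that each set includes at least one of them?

The 4 items {pink, green, plum, grey} hit every set.
The sets B, C, D, I are pairwise disjoint, so any hitting set needs a separate item for each — at least 4. Hence 4 is optimal.

4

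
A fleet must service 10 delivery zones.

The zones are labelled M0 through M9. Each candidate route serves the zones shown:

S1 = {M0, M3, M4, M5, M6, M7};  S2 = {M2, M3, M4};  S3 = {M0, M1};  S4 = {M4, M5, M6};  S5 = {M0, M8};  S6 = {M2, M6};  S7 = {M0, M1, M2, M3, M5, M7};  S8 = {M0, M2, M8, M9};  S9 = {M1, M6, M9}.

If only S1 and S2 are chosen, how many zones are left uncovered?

Union of S1, S2 = {M0, M2, M3, M4, M5, M6, M7}.
Not covered: M1, M8, M9 — 3 zones.

3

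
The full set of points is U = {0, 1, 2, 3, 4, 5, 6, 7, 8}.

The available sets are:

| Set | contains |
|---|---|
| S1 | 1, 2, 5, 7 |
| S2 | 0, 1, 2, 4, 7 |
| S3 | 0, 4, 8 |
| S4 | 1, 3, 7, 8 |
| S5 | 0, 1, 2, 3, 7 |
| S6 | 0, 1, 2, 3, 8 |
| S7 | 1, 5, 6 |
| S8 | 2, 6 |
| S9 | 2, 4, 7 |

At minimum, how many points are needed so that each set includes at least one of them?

Take H = {1, 2, 8}. Each listed set contains at least one of these, so H is a hitting set of size 3.
No choice of 2 points meets every set, so 3 is the minimum.

3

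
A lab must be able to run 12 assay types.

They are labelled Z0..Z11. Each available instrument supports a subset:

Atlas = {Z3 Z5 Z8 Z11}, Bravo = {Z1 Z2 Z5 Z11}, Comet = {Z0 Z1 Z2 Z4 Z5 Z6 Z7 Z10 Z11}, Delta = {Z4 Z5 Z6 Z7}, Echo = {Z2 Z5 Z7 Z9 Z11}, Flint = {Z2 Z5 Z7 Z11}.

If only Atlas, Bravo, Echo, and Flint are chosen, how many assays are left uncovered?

4

Union of Atlas, Bravo, Echo, Flint = {Z1, Z2, Z3, Z5, Z7, Z8, Z9, Z11}.
Not covered: Z0, Z4, Z6, Z10 — 4 assays.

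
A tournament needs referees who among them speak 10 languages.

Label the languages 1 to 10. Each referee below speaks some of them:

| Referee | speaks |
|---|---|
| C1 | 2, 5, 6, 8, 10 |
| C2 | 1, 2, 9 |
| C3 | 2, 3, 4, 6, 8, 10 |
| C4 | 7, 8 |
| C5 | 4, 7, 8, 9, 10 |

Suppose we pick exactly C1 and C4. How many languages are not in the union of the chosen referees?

Union of C1, C4 = {2, 5, 6, 7, 8, 10}.
Not covered: 1, 3, 4, 9 — 4 languages.

4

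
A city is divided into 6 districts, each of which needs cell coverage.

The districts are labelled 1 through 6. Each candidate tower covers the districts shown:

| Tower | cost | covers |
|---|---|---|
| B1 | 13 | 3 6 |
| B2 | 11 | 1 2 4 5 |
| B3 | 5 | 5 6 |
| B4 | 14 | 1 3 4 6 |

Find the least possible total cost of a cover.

24

B1, B2 together cover every district (B1 ∪ B2 = {1, 2, 3, 4, 5, 6}); total cost 13 + 11 = 24.
The greedy pick B3, B2, B1 costs 29; no covering selection beats 24.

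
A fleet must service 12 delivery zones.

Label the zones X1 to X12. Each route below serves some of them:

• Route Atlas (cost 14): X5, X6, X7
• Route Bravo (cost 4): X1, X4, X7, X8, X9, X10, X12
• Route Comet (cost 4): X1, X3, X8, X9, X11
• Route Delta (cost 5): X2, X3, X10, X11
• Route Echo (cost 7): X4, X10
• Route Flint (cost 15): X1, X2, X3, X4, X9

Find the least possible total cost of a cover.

23

Atlas, Bravo, Delta together cover every zone (Atlas ∪ Bravo ∪ Delta = {X1, X2, X3, X4, X5, X6, X7, X8, X9, X10, X11, X12}); total cost 14 + 4 + 5 = 23.
No covering selection has total cost below 23.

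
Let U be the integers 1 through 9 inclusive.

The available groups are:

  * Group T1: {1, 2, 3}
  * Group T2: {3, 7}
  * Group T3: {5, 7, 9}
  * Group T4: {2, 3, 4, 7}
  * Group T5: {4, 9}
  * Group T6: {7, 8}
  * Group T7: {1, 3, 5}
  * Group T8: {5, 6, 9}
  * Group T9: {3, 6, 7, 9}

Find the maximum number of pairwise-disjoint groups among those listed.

3

T1, T5, T6 are pairwise disjoint (T1={1,2,3}; T5={4,9}; T6={7,8}).
Every remaining group overlaps one of these, and no 4 of the listed groups are pairwise disjoint, so 3 is the maximum.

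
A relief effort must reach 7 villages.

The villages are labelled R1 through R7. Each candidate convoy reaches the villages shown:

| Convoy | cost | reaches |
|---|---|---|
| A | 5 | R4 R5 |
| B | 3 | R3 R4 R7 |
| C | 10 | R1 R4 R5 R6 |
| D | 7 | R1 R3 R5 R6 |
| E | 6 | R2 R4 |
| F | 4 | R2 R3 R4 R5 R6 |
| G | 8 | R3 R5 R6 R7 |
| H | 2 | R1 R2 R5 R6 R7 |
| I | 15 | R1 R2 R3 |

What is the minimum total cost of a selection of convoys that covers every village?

B, H together cover every village (B ∪ H = {R1, R2, R3, R4, R5, R6, R7}); total cost 3 + 2 = 5.
No covering selection has total cost below 5.

5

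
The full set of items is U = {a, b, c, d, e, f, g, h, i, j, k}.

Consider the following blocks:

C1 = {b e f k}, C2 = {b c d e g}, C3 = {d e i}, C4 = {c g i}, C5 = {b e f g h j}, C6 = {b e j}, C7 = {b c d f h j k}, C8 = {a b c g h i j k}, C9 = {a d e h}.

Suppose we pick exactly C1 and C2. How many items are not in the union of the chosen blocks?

Union of C1, C2 = {b, c, d, e, f, g, k}.
Not covered: a, h, i, j — 4 items.

4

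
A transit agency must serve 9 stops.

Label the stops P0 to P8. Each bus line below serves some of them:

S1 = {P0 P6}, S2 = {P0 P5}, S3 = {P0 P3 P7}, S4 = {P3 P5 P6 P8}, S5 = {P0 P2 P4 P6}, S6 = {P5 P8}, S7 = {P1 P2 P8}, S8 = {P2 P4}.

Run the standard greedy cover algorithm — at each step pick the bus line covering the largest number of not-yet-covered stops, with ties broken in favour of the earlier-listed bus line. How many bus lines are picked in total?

Greedy: pick S4 (covers 4 new) → pick S5 (covers 3 new) → pick S3 (covers 1 new) → pick S7 (covers 1 new). Total picks: 4.

4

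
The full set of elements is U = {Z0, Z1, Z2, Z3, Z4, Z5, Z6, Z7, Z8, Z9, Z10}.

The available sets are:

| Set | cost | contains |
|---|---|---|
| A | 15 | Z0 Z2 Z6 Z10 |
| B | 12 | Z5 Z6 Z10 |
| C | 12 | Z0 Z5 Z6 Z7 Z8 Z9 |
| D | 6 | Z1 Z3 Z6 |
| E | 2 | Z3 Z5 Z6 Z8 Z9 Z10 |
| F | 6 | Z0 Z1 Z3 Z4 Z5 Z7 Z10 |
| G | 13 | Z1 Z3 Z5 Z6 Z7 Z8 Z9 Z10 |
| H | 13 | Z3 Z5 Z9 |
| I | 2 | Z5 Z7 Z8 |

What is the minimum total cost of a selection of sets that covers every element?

23

A, E, F together cover every element (A ∪ E ∪ F = {Z0, Z1, Z2, Z3, Z4, Z5, Z6, Z7, Z8, Z9, Z10}); total cost 15 + 2 + 6 = 23.
No covering selection has total cost below 23.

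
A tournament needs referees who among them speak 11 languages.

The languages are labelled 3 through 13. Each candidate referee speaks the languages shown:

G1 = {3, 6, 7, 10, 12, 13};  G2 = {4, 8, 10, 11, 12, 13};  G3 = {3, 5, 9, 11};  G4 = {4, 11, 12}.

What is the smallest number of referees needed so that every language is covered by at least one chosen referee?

3

Take {G1, G2, G3}. Their union is {3, 4, 5, 6, 7, 8, 9, 10, 11, 12, 13}, which is all 11 languages.
Only G3 contains 5, so G3 is forced; the remaining 7 languages need at least 2 more referees (each remaining referee adds at most 5) — so at least 3 referees are needed, and 3 is optimal.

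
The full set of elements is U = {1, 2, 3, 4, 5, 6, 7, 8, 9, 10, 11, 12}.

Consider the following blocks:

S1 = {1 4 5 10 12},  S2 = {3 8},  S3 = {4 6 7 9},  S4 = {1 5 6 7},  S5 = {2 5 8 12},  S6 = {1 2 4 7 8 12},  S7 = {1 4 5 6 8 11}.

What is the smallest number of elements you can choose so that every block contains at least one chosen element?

3

The 3 elements {7, 8, 12} hit every block.
No choice of 2 elements meets every block, so 3 is the minimum.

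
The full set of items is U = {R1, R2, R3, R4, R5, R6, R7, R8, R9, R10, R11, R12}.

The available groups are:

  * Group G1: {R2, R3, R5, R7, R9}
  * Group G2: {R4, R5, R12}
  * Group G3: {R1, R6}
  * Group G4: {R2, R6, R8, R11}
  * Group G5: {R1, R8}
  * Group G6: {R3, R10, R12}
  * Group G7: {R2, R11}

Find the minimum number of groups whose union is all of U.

Take {G1, G2, G3, G4, G6}. Their union is {R1, R2, R3, R4, R5, R6, R7, R8, R9, R10, R11, R12}, which is all 12 items.
No 4 of the 7 groups cover everything (all 35 combinations miss at least one item), so 5 is optimal.

5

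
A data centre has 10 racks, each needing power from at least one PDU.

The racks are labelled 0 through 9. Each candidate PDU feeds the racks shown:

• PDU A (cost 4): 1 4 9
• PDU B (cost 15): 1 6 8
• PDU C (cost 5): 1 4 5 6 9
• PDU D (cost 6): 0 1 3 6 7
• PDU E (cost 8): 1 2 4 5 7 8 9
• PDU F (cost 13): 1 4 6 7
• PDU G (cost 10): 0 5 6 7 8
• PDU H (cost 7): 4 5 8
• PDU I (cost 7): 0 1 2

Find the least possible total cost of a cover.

D, E together cover every rack (D ∪ E = {0, 1, 2, 3, 4, 5, 6, 7, 8, 9}); total cost 6 + 8 = 14.
The greedy pick C, D, E costs 19; no covering selection beats 14.

14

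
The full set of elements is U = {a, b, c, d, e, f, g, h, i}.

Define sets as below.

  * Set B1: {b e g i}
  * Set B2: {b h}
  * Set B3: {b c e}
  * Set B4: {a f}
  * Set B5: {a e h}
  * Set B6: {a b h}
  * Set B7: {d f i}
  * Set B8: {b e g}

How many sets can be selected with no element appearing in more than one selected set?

B3, B7 are pairwise disjoint (B3={b,c,e}; B7={d,f,i}).
Every remaining set overlaps one of these, and no 3 of the listed sets are pairwise disjoint, so 2 is the maximum.

2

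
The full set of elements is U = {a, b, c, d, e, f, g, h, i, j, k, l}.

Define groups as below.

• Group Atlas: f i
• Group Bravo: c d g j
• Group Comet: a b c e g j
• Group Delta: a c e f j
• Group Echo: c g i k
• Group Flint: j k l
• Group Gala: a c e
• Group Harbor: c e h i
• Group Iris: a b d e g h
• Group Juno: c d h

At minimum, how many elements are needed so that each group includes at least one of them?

4

T = {c, d, i, k} meets every group (each contains at least one member of T), and |T| = 4.
No choice of 3 elements meets every group, so 4 is the minimum.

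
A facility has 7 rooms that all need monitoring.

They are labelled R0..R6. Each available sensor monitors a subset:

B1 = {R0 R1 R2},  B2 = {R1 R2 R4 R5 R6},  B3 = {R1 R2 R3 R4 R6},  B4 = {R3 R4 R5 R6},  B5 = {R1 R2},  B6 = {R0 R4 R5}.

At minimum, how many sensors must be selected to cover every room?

B1 and B4 together: B1 ∪ B4 = {R0, R1, R2, R3, R4, R5, R6} — every room is covered.
No single sensor has all 7 rooms (the largest, B2, has 5), so 2 is optimal.

2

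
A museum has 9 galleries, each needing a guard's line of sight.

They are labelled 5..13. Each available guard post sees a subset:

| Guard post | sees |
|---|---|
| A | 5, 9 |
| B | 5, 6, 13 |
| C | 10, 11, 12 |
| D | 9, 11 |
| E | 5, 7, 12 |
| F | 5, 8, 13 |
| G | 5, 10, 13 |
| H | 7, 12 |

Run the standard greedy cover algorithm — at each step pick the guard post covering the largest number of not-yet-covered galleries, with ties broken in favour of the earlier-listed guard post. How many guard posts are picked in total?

5

Greedy: pick B (covers 3 new) → pick C (covers 3 new) → pick A (covers 1 new) → pick E (covers 1 new) → pick F (covers 1 new). Total picks: 5.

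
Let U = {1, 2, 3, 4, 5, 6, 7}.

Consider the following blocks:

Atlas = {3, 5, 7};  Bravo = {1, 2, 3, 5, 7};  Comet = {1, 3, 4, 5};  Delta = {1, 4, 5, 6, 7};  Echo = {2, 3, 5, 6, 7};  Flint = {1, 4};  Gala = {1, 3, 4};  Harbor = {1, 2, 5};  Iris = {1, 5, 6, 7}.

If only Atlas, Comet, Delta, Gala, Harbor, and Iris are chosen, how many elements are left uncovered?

0

Union of Atlas, Comet, Delta, Gala, Harbor, Iris = {1, 2, 3, 4, 5, 6, 7} — that's every element, so 0 are uncovered.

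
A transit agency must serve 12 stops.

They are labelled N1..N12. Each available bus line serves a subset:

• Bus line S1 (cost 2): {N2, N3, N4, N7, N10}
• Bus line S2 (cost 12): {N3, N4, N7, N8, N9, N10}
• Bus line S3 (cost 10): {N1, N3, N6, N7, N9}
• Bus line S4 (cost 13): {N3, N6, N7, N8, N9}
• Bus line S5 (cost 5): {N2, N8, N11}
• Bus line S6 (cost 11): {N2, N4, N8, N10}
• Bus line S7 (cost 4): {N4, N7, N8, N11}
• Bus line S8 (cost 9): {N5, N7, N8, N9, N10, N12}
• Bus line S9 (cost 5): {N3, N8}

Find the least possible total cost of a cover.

S1, S3, S7, S8 together cover every stop (S1 ∪ S3 ∪ S7 ∪ S8 = {N1, N2, N3, N4, N5, N6, N7, N8, N9, N10, N11, N12}); total cost 2 + 10 + 4 + 9 = 25.
No covering selection has total cost below 25.

25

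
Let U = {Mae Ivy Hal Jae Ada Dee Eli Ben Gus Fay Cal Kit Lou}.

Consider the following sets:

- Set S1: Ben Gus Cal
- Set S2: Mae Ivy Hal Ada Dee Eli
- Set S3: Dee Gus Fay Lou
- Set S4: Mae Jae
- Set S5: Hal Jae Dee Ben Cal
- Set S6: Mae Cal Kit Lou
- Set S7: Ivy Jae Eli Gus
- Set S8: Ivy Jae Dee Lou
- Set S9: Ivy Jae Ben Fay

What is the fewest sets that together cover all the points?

4

S2 and S3 and S6 and S9 together: S2 ∪ S3 ∪ S6 ∪ S9 = {Mae, Ivy, Hal, Jae, Ada, Dee, Eli, Ben, Gus, Fay, Cal, Kit, Lou} — every point is covered.
Only S2 contains Ada, so S2 is forced; the remaining 7 points need at least 3 more sets (each remaining set adds at most 3) — so at least 4 sets are needed, and 4 is optimal.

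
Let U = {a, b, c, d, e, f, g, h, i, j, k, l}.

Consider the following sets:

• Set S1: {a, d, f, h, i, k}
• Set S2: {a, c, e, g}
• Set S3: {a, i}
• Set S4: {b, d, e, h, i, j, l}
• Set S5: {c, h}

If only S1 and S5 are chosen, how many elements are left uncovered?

5

Union of S1, S5 = {a, c, d, f, h, i, k}.
Not covered: b, e, g, j, l — 5 elements.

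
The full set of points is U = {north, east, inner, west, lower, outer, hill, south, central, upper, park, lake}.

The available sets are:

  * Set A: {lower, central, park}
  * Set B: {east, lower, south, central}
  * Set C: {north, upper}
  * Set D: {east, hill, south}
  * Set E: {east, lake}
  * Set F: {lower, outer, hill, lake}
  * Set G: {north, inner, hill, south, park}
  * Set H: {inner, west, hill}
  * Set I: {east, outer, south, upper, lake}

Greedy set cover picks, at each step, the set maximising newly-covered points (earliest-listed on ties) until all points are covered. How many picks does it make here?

Greedy: pick G (covers 5 new) → pick I (covers 4 new) → pick A (covers 2 new) → pick H (covers 1 new). Total picks: 4.

4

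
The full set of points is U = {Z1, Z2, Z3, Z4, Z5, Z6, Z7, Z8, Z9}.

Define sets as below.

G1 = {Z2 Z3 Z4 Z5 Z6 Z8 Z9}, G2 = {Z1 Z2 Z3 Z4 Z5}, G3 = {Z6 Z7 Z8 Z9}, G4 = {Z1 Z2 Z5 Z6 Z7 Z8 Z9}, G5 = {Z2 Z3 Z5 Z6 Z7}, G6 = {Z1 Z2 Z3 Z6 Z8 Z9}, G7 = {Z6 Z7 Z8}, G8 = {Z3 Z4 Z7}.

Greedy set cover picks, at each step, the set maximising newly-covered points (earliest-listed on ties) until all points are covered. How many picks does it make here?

2

Greedy: pick G1 (covers 7 new) → pick G4 (covers 2 new). Total picks: 2.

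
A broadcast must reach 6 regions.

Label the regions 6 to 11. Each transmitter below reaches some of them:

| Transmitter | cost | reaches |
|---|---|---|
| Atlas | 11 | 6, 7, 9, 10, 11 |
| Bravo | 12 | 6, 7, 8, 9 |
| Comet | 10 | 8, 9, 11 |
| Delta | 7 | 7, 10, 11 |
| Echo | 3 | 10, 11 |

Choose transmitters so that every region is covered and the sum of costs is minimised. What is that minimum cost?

15

Bravo, Echo together cover every region (Bravo ∪ Echo = {6, 7, 8, 9, 10, 11}); total cost 12 + 3 = 15.
No covering selection has total cost below 15.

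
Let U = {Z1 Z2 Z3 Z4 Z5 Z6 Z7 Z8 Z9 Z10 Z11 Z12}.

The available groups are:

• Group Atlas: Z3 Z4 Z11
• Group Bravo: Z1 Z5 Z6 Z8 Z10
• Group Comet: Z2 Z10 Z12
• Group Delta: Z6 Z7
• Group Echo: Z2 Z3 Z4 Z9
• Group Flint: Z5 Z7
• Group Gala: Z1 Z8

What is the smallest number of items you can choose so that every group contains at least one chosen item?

H = {Z3, Z7, Z8, Z12} meets every group (each contains at least one member of H), and |H| = 4.
The groups Atlas, Comet, Delta, Gala are pairwise disjoint, so any hitting set needs a separate item for each — at least 4. Hence 4 is optimal.

4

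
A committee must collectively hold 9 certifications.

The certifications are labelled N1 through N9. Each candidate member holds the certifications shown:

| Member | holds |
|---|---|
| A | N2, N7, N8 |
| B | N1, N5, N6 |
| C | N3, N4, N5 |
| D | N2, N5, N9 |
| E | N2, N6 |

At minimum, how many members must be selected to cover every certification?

Take {A, B, C, D}. Their union is {N1, N2, N3, N4, N5, N6, N7, N8, N9}, which is all 9 certifications.
Only D contains N9, so D is forced; the remaining 6 certifications need at least 3 more members (each remaining member adds at most 2) — so at least 4 members are needed, and 4 is optimal.

4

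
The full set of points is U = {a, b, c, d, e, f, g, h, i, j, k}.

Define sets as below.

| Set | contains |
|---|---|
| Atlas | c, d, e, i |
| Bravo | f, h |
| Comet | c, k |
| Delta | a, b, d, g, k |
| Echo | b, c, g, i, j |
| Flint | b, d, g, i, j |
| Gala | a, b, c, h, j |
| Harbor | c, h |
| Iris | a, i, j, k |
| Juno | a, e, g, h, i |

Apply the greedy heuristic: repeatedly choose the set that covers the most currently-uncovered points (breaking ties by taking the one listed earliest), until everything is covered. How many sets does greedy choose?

4

Greedy: pick Delta (covers 5 new) → pick Atlas (covers 3 new) → pick Bravo (covers 2 new) → pick Echo (covers 1 new). Total picks: 4.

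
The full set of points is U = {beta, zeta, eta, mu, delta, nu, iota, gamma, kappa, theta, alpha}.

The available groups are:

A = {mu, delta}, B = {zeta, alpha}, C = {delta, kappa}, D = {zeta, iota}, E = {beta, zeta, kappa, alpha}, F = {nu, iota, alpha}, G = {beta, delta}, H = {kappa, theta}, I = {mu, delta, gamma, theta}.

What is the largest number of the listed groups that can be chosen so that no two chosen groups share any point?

B, G, H are pairwise disjoint (B={zeta,alpha}; G={beta,delta}; H={kappa,theta}).
Every remaining group overlaps one of these, and no 4 of the listed groups are pairwise disjoint, so 3 is the maximum.

3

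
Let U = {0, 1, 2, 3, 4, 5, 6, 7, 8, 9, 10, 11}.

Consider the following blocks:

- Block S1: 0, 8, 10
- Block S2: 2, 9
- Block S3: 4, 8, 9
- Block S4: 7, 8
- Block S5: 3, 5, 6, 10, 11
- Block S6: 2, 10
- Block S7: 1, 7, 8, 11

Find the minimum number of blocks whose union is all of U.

5

S1, S2, S3, S5, and S7 cover everything between them: the union {0, 1, 2, 3, 4, 5, 6, 7, 8, 9, 10, 11} is all of U.
No 4 of the 7 blocks cover everything (all 35 combinations miss at least one element), so 5 is optimal.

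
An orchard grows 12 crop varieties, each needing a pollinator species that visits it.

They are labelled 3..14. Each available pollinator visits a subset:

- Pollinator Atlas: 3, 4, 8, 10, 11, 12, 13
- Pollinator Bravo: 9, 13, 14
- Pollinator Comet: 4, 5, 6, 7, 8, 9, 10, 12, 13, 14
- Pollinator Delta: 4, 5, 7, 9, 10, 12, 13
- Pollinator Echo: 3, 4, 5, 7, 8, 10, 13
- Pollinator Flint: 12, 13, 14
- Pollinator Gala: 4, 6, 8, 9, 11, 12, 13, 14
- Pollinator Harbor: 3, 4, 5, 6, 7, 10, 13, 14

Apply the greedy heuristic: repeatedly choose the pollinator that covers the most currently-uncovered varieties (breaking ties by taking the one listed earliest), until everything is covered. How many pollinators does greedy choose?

Greedy: pick Comet (covers 10 new) → pick Atlas (covers 2 new). Total picks: 2.

2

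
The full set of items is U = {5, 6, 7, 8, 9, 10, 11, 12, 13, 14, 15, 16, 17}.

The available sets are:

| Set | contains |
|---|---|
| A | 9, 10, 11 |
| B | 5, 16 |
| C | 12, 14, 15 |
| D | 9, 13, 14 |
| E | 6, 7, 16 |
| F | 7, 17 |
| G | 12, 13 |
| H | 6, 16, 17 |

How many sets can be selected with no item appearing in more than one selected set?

A, B, F, G are pairwise disjoint (A={9,10,11}; B={5,16}; F={7,17}; G={12,13}).
Every remaining set overlaps one of these, and no 5 of the listed sets are pairwise disjoint, so 4 is the maximum.

4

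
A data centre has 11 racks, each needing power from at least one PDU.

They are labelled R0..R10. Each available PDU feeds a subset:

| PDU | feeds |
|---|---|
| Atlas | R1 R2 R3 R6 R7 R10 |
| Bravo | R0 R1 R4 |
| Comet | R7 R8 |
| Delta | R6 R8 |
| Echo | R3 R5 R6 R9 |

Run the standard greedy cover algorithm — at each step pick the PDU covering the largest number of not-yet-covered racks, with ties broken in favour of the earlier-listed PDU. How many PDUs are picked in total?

Greedy: pick Atlas (covers 6 new) → pick Bravo (covers 2 new) → pick Echo (covers 2 new) → pick Comet (covers 1 new). Total picks: 4.

4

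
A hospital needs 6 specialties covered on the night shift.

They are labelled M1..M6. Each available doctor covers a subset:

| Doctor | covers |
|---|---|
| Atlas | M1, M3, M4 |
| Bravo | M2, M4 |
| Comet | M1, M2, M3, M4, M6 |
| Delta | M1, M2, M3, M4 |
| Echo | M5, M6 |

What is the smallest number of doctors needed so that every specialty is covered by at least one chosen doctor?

2

Delta and Echo together: Delta ∪ Echo = {M1, M2, M3, M4, M5, M6} — every specialty is covered.
No single doctor has all 6 specialties (the largest, Comet, has 5), so 2 is optimal.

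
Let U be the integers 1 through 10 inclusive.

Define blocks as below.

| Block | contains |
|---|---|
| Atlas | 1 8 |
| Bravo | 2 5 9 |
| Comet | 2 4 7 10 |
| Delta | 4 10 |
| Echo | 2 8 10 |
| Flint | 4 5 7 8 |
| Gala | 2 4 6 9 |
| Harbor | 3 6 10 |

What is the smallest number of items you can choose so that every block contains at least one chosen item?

3

Take H = {8, 9, 10}. Each listed block contains at least one of these, so H is a hitting set of size 3.
The blocks Atlas, Bravo, Harbor are pairwise disjoint, so any hitting set needs a separate item for each — at least 3. Hence 3 is optimal.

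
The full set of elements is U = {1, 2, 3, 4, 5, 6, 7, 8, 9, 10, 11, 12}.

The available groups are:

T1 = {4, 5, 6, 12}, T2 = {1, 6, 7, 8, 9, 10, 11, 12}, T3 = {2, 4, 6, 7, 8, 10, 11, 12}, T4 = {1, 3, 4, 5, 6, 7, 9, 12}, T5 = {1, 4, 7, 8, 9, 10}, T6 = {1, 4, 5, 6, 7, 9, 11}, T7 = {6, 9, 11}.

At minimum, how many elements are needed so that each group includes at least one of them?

2

The 2 elements {6, 9} hit every group.
No single element lies in every group, so at least 2 are needed and 2 is optimal.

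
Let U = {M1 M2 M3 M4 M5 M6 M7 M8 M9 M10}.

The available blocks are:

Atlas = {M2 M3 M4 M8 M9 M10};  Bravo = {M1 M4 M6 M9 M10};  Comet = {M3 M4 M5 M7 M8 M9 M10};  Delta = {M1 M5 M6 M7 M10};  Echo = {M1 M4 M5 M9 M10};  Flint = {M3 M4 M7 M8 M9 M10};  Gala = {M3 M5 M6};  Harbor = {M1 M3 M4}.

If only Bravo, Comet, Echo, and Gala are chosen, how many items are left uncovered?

1

Union of Bravo, Comet, Echo, Gala = {M1, M3, M4, M5, M6, M7, M8, M9, M10}.
Not covered: M2 — 1 item.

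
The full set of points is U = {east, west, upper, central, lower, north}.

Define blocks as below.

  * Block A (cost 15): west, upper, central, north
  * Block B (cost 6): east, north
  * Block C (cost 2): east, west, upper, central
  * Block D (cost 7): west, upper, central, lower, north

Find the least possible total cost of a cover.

C, D together cover every point (C ∪ D = {east, west, upper, central, lower, north}); total cost 2 + 7 = 9.
No covering selection has total cost below 9.

9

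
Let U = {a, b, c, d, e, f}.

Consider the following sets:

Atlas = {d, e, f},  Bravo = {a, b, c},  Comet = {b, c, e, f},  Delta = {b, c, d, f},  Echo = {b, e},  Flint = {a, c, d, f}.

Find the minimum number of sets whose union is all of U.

2

Comet and Flint together: Comet ∪ Flint = {a, b, c, d, e, f} — every item is covered.
No single set has all 6 items (the largest, Comet, has 4), so 2 is optimal.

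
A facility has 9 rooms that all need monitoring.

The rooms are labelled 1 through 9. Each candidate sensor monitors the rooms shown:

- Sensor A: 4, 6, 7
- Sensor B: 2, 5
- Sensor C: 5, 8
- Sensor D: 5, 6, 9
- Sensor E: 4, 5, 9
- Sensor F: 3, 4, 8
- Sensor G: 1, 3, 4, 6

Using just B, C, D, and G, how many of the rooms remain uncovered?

1

Union of B, C, D, G = {1, 2, 3, 4, 5, 6, 8, 9}.
Not covered: 7 — 1 room.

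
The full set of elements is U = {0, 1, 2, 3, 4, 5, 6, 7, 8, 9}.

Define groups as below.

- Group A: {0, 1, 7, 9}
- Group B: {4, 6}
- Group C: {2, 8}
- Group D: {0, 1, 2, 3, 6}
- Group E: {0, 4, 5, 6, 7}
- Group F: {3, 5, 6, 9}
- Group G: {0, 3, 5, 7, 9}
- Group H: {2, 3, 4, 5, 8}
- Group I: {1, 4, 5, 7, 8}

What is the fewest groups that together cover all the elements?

3

Take {A, B, H}. Their union is {0, 1, 2, 3, 4, 5, 6, 7, 8, 9}, which is all 10 elements.
No 2 of the 9 groups cover everything (all 36 combinations miss at least one element), so 3 is optimal.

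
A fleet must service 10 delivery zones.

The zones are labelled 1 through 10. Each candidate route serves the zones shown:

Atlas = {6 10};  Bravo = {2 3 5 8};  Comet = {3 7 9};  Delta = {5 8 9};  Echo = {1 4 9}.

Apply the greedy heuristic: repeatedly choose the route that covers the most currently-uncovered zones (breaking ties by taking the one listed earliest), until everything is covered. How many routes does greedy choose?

Greedy: pick Bravo (covers 4 new) → pick Echo (covers 3 new) → pick Atlas (covers 2 new) → pick Comet (covers 1 new). Total picks: 4.

4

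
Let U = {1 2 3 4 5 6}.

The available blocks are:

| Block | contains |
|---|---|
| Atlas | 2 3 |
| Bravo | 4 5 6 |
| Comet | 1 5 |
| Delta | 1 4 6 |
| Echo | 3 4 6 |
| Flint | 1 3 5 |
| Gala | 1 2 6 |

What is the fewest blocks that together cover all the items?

Take {Atlas, Bravo, Gala}. Their union is {1, 2, 3, 4, 5, 6}, which is all 6 items.
No 2 of the 7 blocks cover everything (all 21 combinations miss at least one item), so 3 is optimal.

3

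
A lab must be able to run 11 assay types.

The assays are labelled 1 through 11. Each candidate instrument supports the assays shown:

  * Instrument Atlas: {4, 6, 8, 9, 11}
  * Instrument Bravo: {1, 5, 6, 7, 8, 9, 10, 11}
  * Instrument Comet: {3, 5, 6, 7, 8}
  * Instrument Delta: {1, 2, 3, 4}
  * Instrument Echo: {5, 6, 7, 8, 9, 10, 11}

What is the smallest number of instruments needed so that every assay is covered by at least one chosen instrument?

Take {Delta, Echo}. Their union is {1, 2, 3, 4, 5, 6, 7, 8, 9, 10, 11}, which is all 11 assays.
No single instrument has all 11 assays (the largest, Bravo, has 8), so 2 is optimal.

2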